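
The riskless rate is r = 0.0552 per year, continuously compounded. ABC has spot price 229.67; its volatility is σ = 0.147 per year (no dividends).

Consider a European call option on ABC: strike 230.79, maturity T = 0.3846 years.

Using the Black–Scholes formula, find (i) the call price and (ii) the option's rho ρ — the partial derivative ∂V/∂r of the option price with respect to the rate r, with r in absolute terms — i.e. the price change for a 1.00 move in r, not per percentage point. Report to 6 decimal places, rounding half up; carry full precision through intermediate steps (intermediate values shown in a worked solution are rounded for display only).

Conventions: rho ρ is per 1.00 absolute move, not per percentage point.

σ√T = 0.147·√0.3846 = 0.091164
d₁ = (ln(S/K) + (r+σ²/2)T) / (σ√T) = (ln(229.67/230.79) + (0.0552+0.147²/2)·0.3846) / 0.091164 = (-0.004865 + 0.025385) / 0.091164 = 0.225096
d₂ = d₁ − σ√T = 0.225096 − 0.091164 = 0.133933
e^{−rT} = 0.978994
N(d₁) = 0.589048,  N(d₂) = 0.553272
Call price V = S·N(d₁) − K·e^{−rT}·N(d₂) = 135.286620 − 125.007398 = 10.279222
ρ = K·T·e^{−rT}·N(d₂) = 48.077845

price = 10.279222
ρ = 48.077845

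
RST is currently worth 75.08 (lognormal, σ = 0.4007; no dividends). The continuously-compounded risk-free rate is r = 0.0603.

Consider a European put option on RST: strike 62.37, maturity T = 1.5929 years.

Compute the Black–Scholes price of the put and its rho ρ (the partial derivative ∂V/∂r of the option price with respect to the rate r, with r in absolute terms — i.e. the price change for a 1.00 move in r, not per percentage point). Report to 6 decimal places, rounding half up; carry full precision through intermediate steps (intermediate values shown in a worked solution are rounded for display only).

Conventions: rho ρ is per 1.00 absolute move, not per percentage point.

σ√T = 0.4007·√1.5929 = 0.505724
d₁ = (ln(S/K) + (r+σ²/2)T) / (σ√T) = (ln(75.08/62.37) + (0.0603+0.4007²/2)·1.5929) / 0.505724 = (0.185470 + 0.223930) / 0.505724 = 0.809533
d₂ = d₁ − σ√T = 0.809533 − 0.505724 = 0.303809
e^{−rT} = 0.908417
N(−d₁) = 0.209104,  N(−d₂) = 0.380637
Put price V = K·e^{−rT}·N(−d₂) − S·N(−d₁) = 21.566110 − 15.699561 = 5.866549
ρ = −K·T·e^{−rT}·N(−d₂) = -34.352656

price = 5.866549
ρ = -34.352656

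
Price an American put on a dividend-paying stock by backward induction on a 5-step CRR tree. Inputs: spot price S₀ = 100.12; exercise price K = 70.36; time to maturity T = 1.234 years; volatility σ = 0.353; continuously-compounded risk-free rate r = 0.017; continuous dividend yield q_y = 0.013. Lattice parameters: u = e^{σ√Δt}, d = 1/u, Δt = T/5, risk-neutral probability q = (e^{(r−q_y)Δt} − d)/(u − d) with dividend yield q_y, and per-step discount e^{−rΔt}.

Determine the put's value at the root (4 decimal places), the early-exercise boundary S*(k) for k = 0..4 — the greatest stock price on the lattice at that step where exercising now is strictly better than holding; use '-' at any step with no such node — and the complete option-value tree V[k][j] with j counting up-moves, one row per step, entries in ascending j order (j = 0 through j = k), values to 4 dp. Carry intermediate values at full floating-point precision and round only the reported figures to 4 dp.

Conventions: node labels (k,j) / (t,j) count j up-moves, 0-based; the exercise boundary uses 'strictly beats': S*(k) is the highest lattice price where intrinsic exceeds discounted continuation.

price = 3.4681
boundary = - - - - 49.6452
tree:
3.4681
5.6381 0.9428
8.9815 1.7503 0.0000
13.9159 3.2494 0.0000 0.0000
20.7148 6.0323 0.0000 0.0000 0.0000
28.7002 11.1986 0.0000 0.0000 0.0000 0.0000

Δt=0.24680  u=1.19168  d=0.83915  q=0.45907  discount=0.99581
step 5 (expiry): payoffs max(K−S,0) = 28.7002 11.1986 0.0000 0.0000 0.0000 0.0000
step 4: (k=4,j=0): S=49.6452, K−S=20.7148, hold=20.5792 ⇒ V=20.7148 exercise | (k=4,j=1): S=70.5016, K−S=0.0000, hold=6.0323 ⇒ V=6.0323 continue | (k=4,j=2): S=100.1200, K−S=0.0000, hold=0.0000 ⇒ V=0.0000 continue | (k=4,j=3): S=142.1813, K−S=0.0000, hold=0.0000 ⇒ V=0.0000 continue | (k=4,j=4): S=201.9129, K−S=0.0000, hold=0.0000 ⇒ V=0.0000 continue  boundary S*=49.6452
step 3: (k=3,j=0): S=59.1614, K−S=11.1986, hold=13.9159 ⇒ V=13.9159 continue | (k=3,j=1): S=84.0156, K−S=0.0000, hold=3.2494 ⇒ V=3.2494 continue | (k=3,j=2): S=119.3113, K−S=0.0000, hold=0.0000 ⇒ V=0.0000 continue | (k=3,j=3): S=169.4351, K−S=0.0000, hold=0.0000 ⇒ V=0.0000 continue  boundary S*=-
step 2: (k=2,j=0): S=70.5016, K−S=0.0000, hold=8.9815 ⇒ V=8.9815 continue | (k=2,j=1): S=100.1200, K−S=0.0000, hold=1.7503 ⇒ V=1.7503 continue | (k=2,j=2): S=142.1813, K−S=0.0000, hold=0.0000 ⇒ V=0.0000 continue  boundary S*=-
step 1: (k=1,j=0): S=84.0156, K−S=0.0000, hold=5.6381 ⇒ V=5.6381 continue | (k=1,j=1): S=119.3113, K−S=0.0000, hold=0.9428 ⇒ V=0.9428 continue  boundary S*=-
step 0: (k=0,j=0): S=100.1200, K−S=0.0000, hold=3.4681 ⇒ V=3.4681 continue  boundary S*=-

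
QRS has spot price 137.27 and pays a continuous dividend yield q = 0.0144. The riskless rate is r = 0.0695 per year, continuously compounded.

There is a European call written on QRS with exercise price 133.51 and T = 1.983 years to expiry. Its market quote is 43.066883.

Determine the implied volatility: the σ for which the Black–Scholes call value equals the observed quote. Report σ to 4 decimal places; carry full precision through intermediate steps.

At σ = 0.4929 the Black–Scholes value reproduces the quote:
σ√T = 0.4929·√1.983 = 0.694097
d₁ = (ln(S/K) + (r−q+σ²/2)T) / (σ√T) = (ln(137.27/133.51) + (0.0695−0.0144+0.4929²/2)·1.983) / 0.694097 = (0.027773 + 0.350149) / 0.694097 = 0.544480
d₂ = d₁ − σ√T = 0.544480 − 0.694097 = -0.149617
e^{−rT} = 0.871257
e^{−qT} = 0.971849
N(d₁) = 0.706944,  N(d₂) = 0.440533
V = S·e^{−qT}·N(d₁) − K·e^{−rT}·N(d₂) = 94.310393 − 51.243510 = 43.066883 (matching the quote); vega is positive throughout, so no other σ reproduces this price

sigma = 0.4929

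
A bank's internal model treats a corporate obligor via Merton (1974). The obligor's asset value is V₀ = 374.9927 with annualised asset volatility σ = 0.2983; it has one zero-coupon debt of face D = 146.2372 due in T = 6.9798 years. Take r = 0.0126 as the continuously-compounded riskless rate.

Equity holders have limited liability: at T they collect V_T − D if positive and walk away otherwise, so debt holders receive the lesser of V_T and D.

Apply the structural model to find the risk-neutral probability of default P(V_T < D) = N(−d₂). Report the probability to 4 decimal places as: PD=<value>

PD=0.1808

Equity is a call on the firm's assets struck at D = 146.2372:
d₁ = [ln(V₀/D) + (r + σ²/2)T] / (σ√T)
   = [ln(374.9927/146.2372) + (0.0126 + 0.5·0.2983²)·6.9798] / (0.2983·√6.9798)
   = [0.941677 + 0.398487] / 0.788088 = 1.700525
d₂ = d₁ − σ√T = 1.700525 − 0.788088 = 0.912437
risk-neutral PD = N(−d₂) = N(-0.912437) = 0.180769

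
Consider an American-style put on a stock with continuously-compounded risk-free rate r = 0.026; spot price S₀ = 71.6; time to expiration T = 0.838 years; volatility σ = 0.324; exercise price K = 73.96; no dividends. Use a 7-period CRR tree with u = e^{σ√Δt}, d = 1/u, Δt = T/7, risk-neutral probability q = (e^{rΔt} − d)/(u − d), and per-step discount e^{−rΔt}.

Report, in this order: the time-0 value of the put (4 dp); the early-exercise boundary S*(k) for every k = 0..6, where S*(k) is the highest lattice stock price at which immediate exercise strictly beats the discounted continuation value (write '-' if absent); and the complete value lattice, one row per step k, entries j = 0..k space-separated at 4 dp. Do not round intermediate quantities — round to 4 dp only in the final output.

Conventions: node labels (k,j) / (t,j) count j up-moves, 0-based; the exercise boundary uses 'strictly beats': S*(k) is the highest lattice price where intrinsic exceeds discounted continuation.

params: Δt=0.11971 u=1.11863 d=0.89395 q=0.48588 e^(-rΔt)=0.99689
t_7 payoffs: 41.2928 33.0825 22.8088 9.9530 0.0000 0.0000 0.0000 0.0000
t_6: node(6,0) S=36.5425 payoff=37.4175 vs cont=37.1877 → 37.4175 [stop]  node(6,1) S=45.7267 payoff=28.2333 vs cont=28.0035 → 28.2333 [stop]  node(6,2) S=57.2192 payoff=16.7408 vs cont=16.5110 → 16.7408 [stop]  node(6,3) S=71.6000 payoff=2.3600 vs cont=5.1012 → 5.1012 [wait]  node(6,4) S=89.5952 payoff=0.0000 vs cont=0.0000 → 0.0000 [wait]  node(6,5) S=112.1131 payoff=0.0000 vs cont=0.0000 → 0.0000 [wait]  node(6,6) S=140.2904 payoff=0.0000 vs cont=0.0000 → 0.0000 [wait]  ⇒ S*(6)=57.2192
t_5: node(5,0) S=40.8775 payoff=33.0825 vs cont=32.8527 → 33.0825 [stop]  node(5,1) S=51.1512 payoff=22.8088 vs cont=22.5790 → 22.8088 [stop]  node(5,2) S=64.0070 payoff=9.9530 vs cont=11.0509 → 11.0509 [wait]  node(5,3) S=80.0938 payoff=0.0000 vs cont=2.6145 → 2.6145 [wait]  node(5,4) S=100.2237 payoff=0.0000 vs cont=0.0000 → 0.0000 [wait]  node(5,5) S=125.4128 payoff=0.0000 vs cont=0.0000 → 0.0000 [wait]  ⇒ S*(5)=51.1512
t_4: node(4,0) S=45.7267 payoff=28.2333 vs cont=28.0035 → 28.2333 [stop]  node(4,1) S=57.2192 payoff=16.7408 vs cont=17.0428 → 17.0428 [wait]  node(4,2) S=71.6000 payoff=2.3600 vs cont=6.9302 → 6.9302 [wait]  node(4,3) S=89.5952 payoff=0.0000 vs cont=1.3400 → 1.3400 [wait]  node(4,4) S=112.1131 payoff=0.0000 vs cont=0.0000 → 0.0000 [wait]  ⇒ S*(4)=45.7267
t_3: node(3,0) S=51.1512 payoff=22.8088 vs cont=22.7252 → 22.8088 [stop]  node(3,1) S=64.0070 payoff=9.9530 vs cont=12.0916 → 12.0916 [wait]  node(3,2) S=80.0938 payoff=0.0000 vs cont=4.2009 → 4.2009 [wait]  node(3,3) S=100.2237 payoff=0.0000 vs cont=0.6868 → 0.6868 [wait]  ⇒ S*(3)=51.1512
t_2: node(2,0) S=57.2192 payoff=16.7408 vs cont=17.5469 → 17.5469 [wait]  node(2,1) S=71.6000 payoff=2.3600 vs cont=8.2320 → 8.2320 [wait]  node(2,2) S=89.5952 payoff=0.0000 vs cont=2.4857 → 2.4857 [wait]  ⇒ S*(2)=-
t_1: node(1,0) S=64.0070 payoff=9.9530 vs cont=12.9805 → 12.9805 [wait]  node(1,1) S=80.0938 payoff=0.0000 vs cont=5.4231 → 5.4231 [wait]  ⇒ S*(1)=-
t_0: node(0,0) S=71.6000 payoff=2.3600 vs cont=9.2796 → 9.2796 [wait]  ⇒ S*(0)=-

price = 9.2796
boundary = - - - 51.1512 45.7267 51.1512 57.2192
tree:
9.2796
12.9805 5.4231
17.5469 8.2320 2.4857
22.8088 12.0916 4.2009 0.6868
28.2333 17.0428 6.9302 1.3400 0.0000
33.0825 22.8088 11.0509 2.6145 0.0000 0.0000
37.4175 28.2333 16.7408 5.1012 0.0000 0.0000 0.0000
41.2928 33.0825 22.8088 9.9530 0.0000 0.0000 0.0000 0.0000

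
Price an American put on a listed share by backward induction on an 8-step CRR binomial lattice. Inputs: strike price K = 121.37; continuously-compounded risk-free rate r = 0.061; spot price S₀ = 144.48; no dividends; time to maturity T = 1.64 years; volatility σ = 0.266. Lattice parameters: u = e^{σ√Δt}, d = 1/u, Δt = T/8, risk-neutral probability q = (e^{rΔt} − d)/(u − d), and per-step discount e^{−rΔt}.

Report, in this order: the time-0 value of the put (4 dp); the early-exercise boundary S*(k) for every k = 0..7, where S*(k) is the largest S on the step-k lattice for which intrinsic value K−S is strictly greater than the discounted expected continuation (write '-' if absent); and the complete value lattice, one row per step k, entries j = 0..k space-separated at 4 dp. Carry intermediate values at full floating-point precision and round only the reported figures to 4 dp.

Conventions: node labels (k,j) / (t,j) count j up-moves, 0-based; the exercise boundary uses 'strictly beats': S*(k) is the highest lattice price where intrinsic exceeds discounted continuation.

price = 5.8053
boundary = - - - - 89.2458 79.1194 89.2458 100.6683
tree:
5.8053
9.3134 2.7334
14.5480 4.7453 0.9572
22.0211 8.0567 1.8279 0.1832
32.1242 13.3019 3.4486 0.3880 0.0000
42.2506 21.1817 6.4082 0.8221 0.0000 0.0000
51.2280 32.1242 11.6739 1.7417 0.0000 0.0000 0.0000
59.1868 42.2506 20.7017 3.6899 0.0000 0.0000 0.0000 0.0000
66.2425 51.2280 32.1242 7.8172 0.0000 0.0000 0.0000 0.0000 0.0000

Δt=0.20500, u=1.12799, d=0.88653, q=0.52204, disc=e^(-rΔt)=0.98757
k=8 terminal: V=max(K-S,0) → 66.2425 51.2280 32.1242 7.8172 0.0000 0.0000 0.0000 0.0000 0.0000
k=7: j=0 S=62.1832 intr=59.1868 cont=57.6785 V=59.1868[EX]; j=1 S=79.1194 intr=42.2506 cont=40.7423 V=42.2506[EX]; j=2 S=100.6683 intr=20.7017 cont=19.1934 V=20.7017[EX]; j=3 S=128.0863 intr=0.0000 cont=3.6899 V=3.6899[hold]; j=4 S=162.9719 intr=0.0000 cont=0.0000 V=0.0000[hold]; j=5 S=207.3589 intr=0.0000 cont=0.0000 V=0.0000[hold]; j=6 S=263.8351 intr=0.0000 cont=0.0000 V=0.0000[hold]; j=7 S=335.6931 intr=0.0000 cont=0.0000 V=0.0000[hold]  S*(7)=100.6683
k=6: j=0 S=70.1420 intr=51.2280 cont=49.7197 V=51.2280[EX]; j=1 S=89.2458 intr=32.1242 cont=30.6159 V=32.1242[EX]; j=2 S=113.5528 intr=7.8172 cont=11.6739 V=11.6739[hold]; j=3 S=144.4800 intr=0.0000 cont=1.7417 V=1.7417[hold]; j=4 S=183.8305 intr=0.0000 cont=0.0000 V=0.0000[hold]; j=5 S=233.8986 intr=0.0000 cont=0.0000 V=0.0000[hold]; j=6 S=297.6031 intr=0.0000 cont=0.0000 V=0.0000[hold]  S*(6)=89.2458
k=5: j=0 S=79.1194 intr=42.2506 cont=40.7423 V=42.2506[EX]; j=1 S=100.6683 intr=20.7017 cont=21.1817 V=21.1817[hold]; j=2 S=128.0863 intr=0.0000 cont=6.4082 V=6.4082[hold]; j=3 S=162.9719 intr=0.0000 cont=0.8221 V=0.8221[hold]; j=4 S=207.3589 intr=0.0000 cont=0.0000 V=0.0000[hold]; j=5 S=263.8351 intr=0.0000 cont=0.0000 V=0.0000[hold]  S*(5)=79.1194
k=4: j=0 S=89.2458 intr=32.1242 cont=30.8634 V=32.1242[EX]; j=1 S=113.5528 intr=7.8172 cont=13.3019 V=13.3019[hold]; j=2 S=144.4800 intr=0.0000 cont=3.4486 V=3.4486[hold]; j=3 S=183.8305 intr=0.0000 cont=0.3880 V=0.3880[hold]; j=4 S=233.8986 intr=0.0000 cont=0.0000 V=0.0000[hold]  S*(4)=89.2458
k=3: j=0 S=100.6683 intr=20.7017 cont=22.0211 V=22.0211[hold]; j=1 S=128.0863 intr=0.0000 cont=8.0567 V=8.0567[hold]; j=2 S=162.9719 intr=0.0000 cont=1.8279 V=1.8279[hold]; j=3 S=207.3589 intr=0.0000 cont=0.1832 V=0.1832[hold]  S*(3)=-
k=2: j=0 S=113.5528 intr=7.8172 cont=14.5480 V=14.5480[hold]; j=1 S=144.4800 intr=0.0000 cont=4.7453 V=4.7453[hold]; j=2 S=183.8305 intr=0.0000 cont=0.9572 V=0.9572[hold]  S*(2)=-
k=1: j=0 S=128.0863 intr=0.0000 cont=9.3134 V=9.3134[hold]; j=1 S=162.9719 intr=0.0000 cont=2.7334 V=2.7334[hold]  S*(1)=-
k=0: j=0 S=144.4800 intr=0.0000 cont=5.8053 V=5.8053[hold]  S*(0)=-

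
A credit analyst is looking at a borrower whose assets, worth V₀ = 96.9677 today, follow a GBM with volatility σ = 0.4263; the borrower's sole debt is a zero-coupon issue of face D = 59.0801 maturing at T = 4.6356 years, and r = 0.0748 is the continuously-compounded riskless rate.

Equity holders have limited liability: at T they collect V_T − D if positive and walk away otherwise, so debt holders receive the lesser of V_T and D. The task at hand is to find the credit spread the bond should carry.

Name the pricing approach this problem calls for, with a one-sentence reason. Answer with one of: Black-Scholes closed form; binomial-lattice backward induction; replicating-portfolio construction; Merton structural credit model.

Key observation: assets follow a GBM and default happens iff V_T < 59.0801; valuing claims on that split (equity as a call, risky debt as the residual) is the structural model's definition.

framework: Merton structural credit model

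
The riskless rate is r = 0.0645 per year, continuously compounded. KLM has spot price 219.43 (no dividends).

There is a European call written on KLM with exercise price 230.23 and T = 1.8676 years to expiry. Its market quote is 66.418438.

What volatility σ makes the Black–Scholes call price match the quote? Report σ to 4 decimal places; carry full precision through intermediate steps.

At σ = 0.5169 the Black–Scholes value reproduces the quote:
σ√T = 0.5169·√1.8676 = 0.706396
d₁ = (ln(S/K) + (r+σ²/2)T) / (σ√T) = (ln(219.43/230.23) + (0.0645+0.5169²/2)·1.8676) / 0.706396 = (-0.048046 + 0.369958) / 0.706396 = 0.455711
d₂ = d₁ − σ√T = 0.455711 − 0.706396 = -0.250685
e^{−rT} = 0.886512
N(d₁) = 0.675701,  N(d₂) = 0.401029
V = S·N(d₁) − K·e^{−rT}·N(d₂) = 148.269090 − 81.850652 = 66.418438 (the observed quote) — the price is monotone increasing in volatility, hence this σ is the only solution

sigma = 0.5169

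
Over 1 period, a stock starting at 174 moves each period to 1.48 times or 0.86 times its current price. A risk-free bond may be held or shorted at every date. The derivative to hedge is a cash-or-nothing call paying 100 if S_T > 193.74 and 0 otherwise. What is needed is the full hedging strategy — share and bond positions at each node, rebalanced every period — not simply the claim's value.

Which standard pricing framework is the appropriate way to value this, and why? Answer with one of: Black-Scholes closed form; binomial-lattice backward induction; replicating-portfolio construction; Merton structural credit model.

Key observation: what is demanded is not a single number but the (Δ, B) position at each node of the 1.48/0.86 tree starting at 174; constructing those positions is the replicating-portfolio method.

framework: replicating-portfolio construction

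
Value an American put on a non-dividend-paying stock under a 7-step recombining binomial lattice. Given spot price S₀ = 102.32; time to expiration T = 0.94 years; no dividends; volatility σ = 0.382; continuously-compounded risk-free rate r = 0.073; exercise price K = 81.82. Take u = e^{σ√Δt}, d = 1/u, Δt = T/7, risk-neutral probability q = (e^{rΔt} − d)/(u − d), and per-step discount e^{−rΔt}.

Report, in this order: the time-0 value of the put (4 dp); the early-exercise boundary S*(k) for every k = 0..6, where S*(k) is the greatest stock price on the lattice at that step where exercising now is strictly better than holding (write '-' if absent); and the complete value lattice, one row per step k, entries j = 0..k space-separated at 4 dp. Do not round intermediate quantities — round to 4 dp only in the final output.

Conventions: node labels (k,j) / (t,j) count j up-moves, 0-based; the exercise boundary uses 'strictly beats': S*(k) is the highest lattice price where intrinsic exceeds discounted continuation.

price = 4.2672
boundary = - - - - 58.4499 50.8147 58.4499
tree:
4.2672
6.8520 1.7679
10.7032 3.1378 0.4335
16.1572 5.4630 0.8757 0.0000
23.3701 9.2664 1.7692 0.0000 0.0000
31.0053 15.1441 3.5742 0.0000 0.0000 0.0000
37.6431 23.3701 7.2208 0.0000 0.0000 0.0000 0.0000
43.4139 31.0053 14.5877 0.0000 0.0000 0.0000 0.0000 0.0000

Δt=0.13429  u=1.15026  d=0.86937  q=0.50013  discount=0.99025
step 7 (expiry): payoffs max(K−S,0) = 43.4139 31.0053 14.5877 0.0000 0.0000 0.0000 0.0000 0.0000
step 6: (k=6,j=0): S=44.1769, K−S=37.6431, hold=36.8450 ⇒ V=37.6431 exercise | (k=6,j=1): S=58.4499, K−S=23.3701, hold=22.5720 ⇒ V=23.3701 exercise | (k=6,j=2): S=77.3343, K−S=4.4857, hold=7.2208 ⇒ V=7.2208 continue | (k=6,j=3): S=102.3200, K−S=0.0000, hold=0.0000 ⇒ V=0.0000 continue | (k=6,j=4): S=135.3783, K−S=0.0000, hold=0.0000 ⇒ V=0.0000 continue | (k=6,j=5): S=179.1173, K−S=0.0000, hold=0.0000 ⇒ V=0.0000 continue | (k=6,j=6): S=236.9879, K−S=0.0000, hold=0.0000 ⇒ V=0.0000 continue  boundary S*=58.4499
step 5: (k=5,j=0): S=50.8147, K−S=31.0053, hold=30.2072 ⇒ V=31.0053 exercise | (k=5,j=1): S=67.2323, K−S=14.5877, hold=15.1441 ⇒ V=15.1441 continue | (k=5,j=2): S=88.9542, K−S=0.0000, hold=3.5742 ⇒ V=3.5742 continue | (k=5,j=3): S=117.6941, K−S=0.0000, hold=0.0000 ⇒ V=0.0000 continue | (k=5,j=4): S=155.7196, K−S=0.0000, hold=0.0000 ⇒ V=0.0000 continue | (k=5,j=5): S=206.0307, K−S=0.0000, hold=0.0000 ⇒ V=0.0000 continue  boundary S*=50.8147
step 4: (k=4,j=0): S=58.4499, K−S=23.3701, hold=22.8475 ⇒ V=23.3701 exercise | (k=4,j=1): S=77.3343, K−S=4.4857, hold=9.2664 ⇒ V=9.2664 continue | (k=4,j=2): S=102.3200, K−S=0.0000, hold=1.7692 ⇒ V=1.7692 continue | (k=4,j=3): S=135.3783, K−S=0.0000, hold=0.0000 ⇒ V=0.0000 continue | (k=4,j=4): S=179.1173, K−S=0.0000, hold=0.0000 ⇒ V=0.0000 continue  boundary S*=58.4499
step 3: (k=3,j=0): S=67.2323, K−S=14.5877, hold=16.1572 ⇒ V=16.1572 continue | (k=3,j=1): S=88.9542, K−S=0.0000, hold=5.4630 ⇒ V=5.4630 continue | (k=3,j=2): S=117.6941, K−S=0.0000, hold=0.8757 ⇒ V=0.8757 continue | (k=3,j=3): S=155.7196, K−S=0.0000, hold=0.0000 ⇒ V=0.0000 continue  boundary S*=-
step 2: (k=2,j=0): S=77.3343, K−S=4.4857, hold=10.7032 ⇒ V=10.7032 continue | (k=2,j=1): S=102.3200, K−S=0.0000, hold=3.1378 ⇒ V=3.1378 continue | (k=2,j=2): S=135.3783, K−S=0.0000, hold=0.4335 ⇒ V=0.4335 continue  boundary S*=-
step 1: (k=1,j=0): S=88.9542, K−S=0.0000, hold=6.8520 ⇒ V=6.8520 continue | (k=1,j=1): S=117.6941, K−S=0.0000, hold=1.7679 ⇒ V=1.7679 continue  boundary S*=-
step 0: (k=0,j=0): S=102.3200, K−S=0.0000, hold=4.2672 ⇒ V=4.2672 continue  boundary S*=-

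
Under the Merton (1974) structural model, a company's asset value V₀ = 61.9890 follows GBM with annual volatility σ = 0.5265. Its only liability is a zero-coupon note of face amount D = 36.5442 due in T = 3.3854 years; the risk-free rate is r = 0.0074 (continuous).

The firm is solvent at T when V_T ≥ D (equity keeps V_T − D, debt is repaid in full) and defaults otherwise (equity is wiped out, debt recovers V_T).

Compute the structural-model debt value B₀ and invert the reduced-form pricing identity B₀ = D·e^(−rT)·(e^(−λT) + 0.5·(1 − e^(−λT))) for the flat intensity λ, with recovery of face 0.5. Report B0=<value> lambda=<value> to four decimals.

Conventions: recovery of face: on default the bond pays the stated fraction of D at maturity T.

B0=28.0777 lambda=0.1631

Apply the equity-as-call identities (strike 36.5442, horizon 3.3854 years):
d₁ = [ln(V₀/D) + (r + σ²/2)T] / (σ√T)
   = [ln(61.9890/36.5442) + (0.0074 + 0.5·0.5265²)·3.3854] / (0.5265·√3.3854)
   = [0.528434 + 0.494272] / 0.968731 = 1.055717
d₂ = d₁ − σ√T = 1.055717 − 0.968731 = 0.086986
N(d₁) = 0.854451,  N(d₂) = 0.534659,  e^(−rT) = 0.975259
E₀ = V₀·N(d₁) − D·e^(−rT)·N(d₂)
   = 61.9890·0.854451 − 36.5442·0.975259·0.534659 = 33.911311
B₀ = V₀ − E₀ = 61.9890 − 33.911311 = 28.077689
e^(−λT) = (B₀·e^(rT)/D − 0.5)/(1 − 0.5) = (28.0777·1.025368/36.5442 − 0.5)/0.5 = 0.57562548
λ = −ln(0.57562548)/3.3854 = 0.163141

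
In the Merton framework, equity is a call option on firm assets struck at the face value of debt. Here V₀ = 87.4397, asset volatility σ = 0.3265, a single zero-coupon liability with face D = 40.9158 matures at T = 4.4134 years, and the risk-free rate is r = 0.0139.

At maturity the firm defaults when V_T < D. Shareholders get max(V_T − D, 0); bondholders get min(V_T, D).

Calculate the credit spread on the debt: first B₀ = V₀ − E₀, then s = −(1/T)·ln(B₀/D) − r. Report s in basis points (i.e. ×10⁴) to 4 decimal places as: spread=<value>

spread=130.9317

Apply the equity-as-call identities (strike 40.9158, horizon 4.4134 years):
d₁ = [ln(V₀/D) + (r + σ²/2)T] / (σ√T)
   = [ln(87.4397/40.9158) + (0.0139 + 0.5·0.3265²)·4.4134] / (0.3265·√4.4134)
   = [0.759433 + 0.296585] / 0.685914 = 1.539578
d₂ = d₁ − σ√T = 1.539578 − 0.685914 = 0.853664
N(d₁) = 0.938168,  N(d₂) = 0.803354,  e^(−rT) = 0.940498
E₀ = V₀·N(d₁) − D·e^(−rT)·N(d₂)
   = 87.4397·0.938168 − 40.9158·0.940498·0.803354 = 51.119115
B₀ = V₀ − E₀ = 87.4397 − 51.119115 = 36.320585
spread = −(1/T)·ln(B₀/D) − r = −(1/4.4134)·ln(36.320585/40.9158) − 0.0139 = 0.01309317
in basis points: 0.01309317 × 10⁴ = 130.9317 bp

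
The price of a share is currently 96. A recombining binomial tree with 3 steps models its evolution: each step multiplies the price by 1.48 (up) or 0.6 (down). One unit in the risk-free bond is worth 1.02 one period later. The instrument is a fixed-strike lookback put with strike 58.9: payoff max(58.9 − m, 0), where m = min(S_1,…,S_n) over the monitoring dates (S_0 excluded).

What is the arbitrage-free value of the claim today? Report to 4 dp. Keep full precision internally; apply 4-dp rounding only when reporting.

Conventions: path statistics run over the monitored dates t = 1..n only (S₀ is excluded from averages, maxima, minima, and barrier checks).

price = 10.1787

Under the martingale measure an up-move has probability p* = 0.4773; value the claim as the probability-weighted average of per-path payoffs, discounted 3 periods at R = 1.02.
Enumerate all 2^3 = 8 price paths (U = up ×1.48, D = down ×0.6); each path with k up-moves has probability p*^k·(1−p*)^(3−k).
DDD: m=20.7360, payoff=38.1640, prob=0.142832
UDD: m=51.1488, payoff=7.7512, prob=0.130412
DUD: m=51.1488, payoff=7.7512, prob=0.130412
UUD: m=126.1670, payoff=0.0000, prob=0.119072
DDU: m=34.5600, payoff=24.3400, prob=0.130412
UDU: m=85.2480, payoff=0.0000, prob=0.119072
DUU: m=57.6000, payoff=1.3000, prob=0.119072
UUU: m=142.0800, payoff=0.0000, prob=0.108718
Price = Σ prob·payoff / R^3 = 10.801753 / 1.061208 = 10.1787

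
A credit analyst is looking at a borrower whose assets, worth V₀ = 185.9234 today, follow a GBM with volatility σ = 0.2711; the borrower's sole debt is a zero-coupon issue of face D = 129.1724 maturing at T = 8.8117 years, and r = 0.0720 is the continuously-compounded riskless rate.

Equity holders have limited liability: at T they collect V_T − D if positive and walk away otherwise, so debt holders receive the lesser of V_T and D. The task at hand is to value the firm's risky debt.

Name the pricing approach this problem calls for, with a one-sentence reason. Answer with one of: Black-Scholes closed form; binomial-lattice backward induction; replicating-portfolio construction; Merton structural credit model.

Key observation: the data describe a firm's assets (V₀ = 185.9234, GBM) and a single zero-coupon debt of face 129.1724, so credit quantities follow from equity-as-call in the structural model.

framework: Merton structural credit model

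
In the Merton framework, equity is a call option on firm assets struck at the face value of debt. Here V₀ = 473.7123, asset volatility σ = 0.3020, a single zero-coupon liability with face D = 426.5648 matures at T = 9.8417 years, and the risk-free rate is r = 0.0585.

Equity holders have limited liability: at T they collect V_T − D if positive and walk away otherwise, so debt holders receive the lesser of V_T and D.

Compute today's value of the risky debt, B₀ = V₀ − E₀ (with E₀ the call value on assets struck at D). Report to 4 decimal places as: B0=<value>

B0=198.3478

Apply the equity-as-call identities (strike 426.5648, horizon 9.8417 years):
d₁ = [ln(V₀/D) + (r + σ²/2)T] / (σ√T)
   = [ln(473.7123/426.5648) + (0.0585 + 0.5·0.3020²)·9.8417] / (0.3020·√9.8417)
   = [0.104836 + 1.024541] / 0.947419 = 1.192056
d₂ = d₁ − σ√T = 1.192056 − 0.947419 = 0.244637
N(d₁) = 0.883380,  N(d₂) = 0.596631,  e^(−rT) = 0.562289
E₀ = V₀·N(d₁) − D·e^(−rT)·N(d₂)
   = 473.7123·0.883380 − 426.5648·0.562289·0.596631 = 275.364529
B₀ = V₀ − E₀ = 473.7123 − 275.364529 = 198.347771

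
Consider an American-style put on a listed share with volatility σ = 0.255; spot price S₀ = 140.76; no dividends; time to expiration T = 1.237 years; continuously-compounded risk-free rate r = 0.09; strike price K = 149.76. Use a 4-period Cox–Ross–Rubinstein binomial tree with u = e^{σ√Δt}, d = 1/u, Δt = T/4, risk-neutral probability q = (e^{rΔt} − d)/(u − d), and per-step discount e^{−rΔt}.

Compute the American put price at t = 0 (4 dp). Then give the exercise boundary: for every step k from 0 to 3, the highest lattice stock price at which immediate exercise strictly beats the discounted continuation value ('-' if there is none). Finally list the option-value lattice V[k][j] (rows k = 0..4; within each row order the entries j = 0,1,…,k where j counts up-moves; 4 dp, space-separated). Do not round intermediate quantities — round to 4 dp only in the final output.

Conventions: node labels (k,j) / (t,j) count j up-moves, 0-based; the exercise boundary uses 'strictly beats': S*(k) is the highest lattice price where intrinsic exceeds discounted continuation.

params: Δt=0.30925 u=1.15235 d=0.86779 q=0.56379 e^(-rΔt)=0.97255
t_4 payoffs: 69.9354 43.7595 9.0000 0.0000 0.0000
t_3: node(3,0) S=91.9861 payoff=57.7739 vs cont=53.6631 → 57.7739 [stop]  node(3,1) S=122.1500 payoff=27.6100 vs cont=23.4992 → 27.6100 [stop]  node(3,2) S=162.2052 payoff=0.0000 vs cont=3.8181 → 3.8181 [wait]  node(3,3) S=215.3953 payoff=0.0000 vs cont=0.0000 → 0.0000 [wait]  ⇒ S*(3)=122.1500
t_2: node(2,0) S=106.0005 payoff=43.7595 vs cont=39.6488 → 43.7595 [stop]  node(2,1) S=140.7600 payoff=9.0000 vs cont=13.8067 → 13.8067 [wait]  node(2,2) S=186.9177 payoff=0.0000 vs cont=1.6198 → 1.6198 [wait]  ⇒ S*(2)=106.0005
t_1: node(1,0) S=122.1500 payoff=27.6100 vs cont=26.1348 → 27.6100 [stop]  node(1,1) S=162.2052 payoff=0.0000 vs cont=6.7455 → 6.7455 [wait]  ⇒ S*(1)=122.1500
t_0: node(0,0) S=140.7600 payoff=9.0000 vs cont=15.4118 → 15.4118 [wait]  ⇒ S*(0)=-

price = 15.4118
boundary = - 122.1500 106.0005 122.1500
tree:
15.4118
27.6100 6.7455
43.7595 13.8067 1.6198
57.7739 27.6100 3.8181 0.0000
69.9354 43.7595 9.0000 0.0000 0.0000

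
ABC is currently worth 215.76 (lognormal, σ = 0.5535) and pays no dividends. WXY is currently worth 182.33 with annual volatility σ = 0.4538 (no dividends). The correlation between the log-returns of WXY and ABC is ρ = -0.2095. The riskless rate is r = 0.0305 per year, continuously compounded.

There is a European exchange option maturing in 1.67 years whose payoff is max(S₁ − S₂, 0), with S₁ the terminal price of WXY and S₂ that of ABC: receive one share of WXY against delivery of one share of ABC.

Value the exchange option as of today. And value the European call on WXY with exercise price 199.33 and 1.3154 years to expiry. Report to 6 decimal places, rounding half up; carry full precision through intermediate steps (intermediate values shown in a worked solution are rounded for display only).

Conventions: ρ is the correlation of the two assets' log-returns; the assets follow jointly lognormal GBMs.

exchange price = 61.559111
price(WXY call K=199.33) = 33.961468

σ_eff = √(σ₁² + σ₂² − 2ρσ₁σ₂) = √(0.4538² + 0.5535² − 2·-0.2095·0.4538·0.5535) = 0.785837
d₁ = (ln(S₁/S₂) + (q₂ − q₁ + σ_eff²/2)T) / (σ_eff√T) = (ln(182.33/215.76) + (0.0 − 0.0 + 0.308770)·1.67) / 1.015526 = 0.341988
d₂ = d₁ − σ_eff√T = 0.341988 − 1.015526 = -0.673538
N(d₁) = 0.633820,  N(d₂) = 0.250303
V = S₁·e^{−q₁T}·N(d₁) − S₂·e^{−q₂T}·N(d₂) = 115.564420 − 54.005308 = 61.559111
[vanilla: WXY call K=199.33]
σ√T = 0.4538·√1.3154 = 0.520467
d₁ = (ln(S/K) + (r+σ²/2)T) / (σ√T) = (ln(182.33/199.33) + (0.0305+0.4538²/2)·1.3154) / 0.520467 = (-0.089144 + 0.175563) / 0.520467 = 0.166042
d₂ = d₁ − σ√T = 0.166042 − 0.520467 = -0.354426
e^{−rT} = 0.960674
N(d₁) = 0.565938,  N(d₂) = 0.361510
price = S·N(d₁) − K·e^{−rT}·N(d₂) = 103.187464 − 69.225996 = 33.961468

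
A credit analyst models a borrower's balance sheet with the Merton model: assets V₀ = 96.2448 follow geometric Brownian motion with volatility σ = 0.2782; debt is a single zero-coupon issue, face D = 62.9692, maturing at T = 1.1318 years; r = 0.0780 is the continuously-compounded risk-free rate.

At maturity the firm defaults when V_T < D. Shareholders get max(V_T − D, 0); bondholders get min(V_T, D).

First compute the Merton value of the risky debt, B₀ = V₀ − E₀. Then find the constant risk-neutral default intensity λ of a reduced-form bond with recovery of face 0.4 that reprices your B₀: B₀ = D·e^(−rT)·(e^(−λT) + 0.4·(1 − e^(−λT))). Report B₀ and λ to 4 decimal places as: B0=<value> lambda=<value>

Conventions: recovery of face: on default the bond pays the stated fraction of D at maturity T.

Work the structural quantities from V₀ = 96.2448 against face 62.9692:
d₁ = [ln(V₀/D) + (r + σ²/2)T] / (σ√T)
   = [ln(96.2448/62.9692) + (0.0780 + 0.5·0.2782²)·1.1318] / (0.2782·√1.1318)
   = [0.424249 + 0.132078] / 0.295966 = 1.879700
d₂ = d₁ − σ√T = 1.879700 − 0.295966 = 1.583734
N(d₁) = 0.969926,  N(d₂) = 0.943373,  e^(−rT) = 0.915504
E₀ = V₀·N(d₁) − D·e^(−rT)·N(d₂)
   = 96.2448·0.969926 − 62.9692·0.915504·0.943373 = 38.966198
B₀ = V₀ − E₀ = 96.2448 − 38.966198 = 57.278602
e^(−λT) = (B₀·e^(rT)/D − 0.4)/(1 − 0.4) = (57.2786·1.092294/62.9692 − 0.4)/0.6 = 0.98930407
λ = −ln(0.98930407)/1.1318 = 0.009501

B0=57.2786 lambda=0.0095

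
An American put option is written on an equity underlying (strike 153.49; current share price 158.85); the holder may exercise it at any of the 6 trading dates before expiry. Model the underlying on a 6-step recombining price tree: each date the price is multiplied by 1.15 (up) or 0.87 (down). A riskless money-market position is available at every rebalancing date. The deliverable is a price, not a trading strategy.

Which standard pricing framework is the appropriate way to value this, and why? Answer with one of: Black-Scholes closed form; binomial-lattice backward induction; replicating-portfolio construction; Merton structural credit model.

Key observation: early exercise of the strike-153.49 put must be checked at each of the 6 dates (spot 158.85), which forces a node-by-node comparison of intrinsic and continuation value backward from expiry.

framework: binomial-lattice backward induction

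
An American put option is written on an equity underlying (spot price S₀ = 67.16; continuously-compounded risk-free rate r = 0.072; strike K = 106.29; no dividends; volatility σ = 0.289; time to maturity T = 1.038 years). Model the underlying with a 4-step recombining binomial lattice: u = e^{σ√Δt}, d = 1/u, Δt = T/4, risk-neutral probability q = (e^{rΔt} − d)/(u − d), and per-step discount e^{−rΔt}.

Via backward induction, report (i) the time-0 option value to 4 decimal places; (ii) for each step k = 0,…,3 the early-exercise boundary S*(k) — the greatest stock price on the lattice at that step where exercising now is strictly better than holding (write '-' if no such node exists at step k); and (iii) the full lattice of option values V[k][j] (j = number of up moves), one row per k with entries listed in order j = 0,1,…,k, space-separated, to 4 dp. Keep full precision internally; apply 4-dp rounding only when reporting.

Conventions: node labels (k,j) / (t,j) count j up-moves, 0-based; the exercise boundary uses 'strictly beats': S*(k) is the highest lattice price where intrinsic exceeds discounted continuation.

price = 39.1300
boundary = 67.1600 77.8122 67.1600 77.8122
tree:
39.1300
48.3239 28.4778
56.2592 39.1300 17.0930
63.1082 48.3239 28.4778 7.4898
69.0196 56.2592 39.1300 16.1362 0.0000

Δt=0.25950  u=1.15861  d=0.86310  q=0.52708  discount=0.98149
step 4 (expiry): payoffs max(K−S,0) = 69.0196 56.2592 39.1300 16.1362 0.0000
step 3: (k=3,j=0): S=43.1818, K−S=63.1082, hold=61.1408 ⇒ V=63.1082 exercise | (k=3,j=1): S=57.9661, K−S=48.3239, hold=46.3564 ⇒ V=48.3239 exercise | (k=3,j=2): S=77.8122, K−S=28.4778, hold=26.5104 ⇒ V=28.4778 exercise | (k=3,j=3): S=104.4530, K−S=1.8370, hold=7.4898 ⇒ V=7.4898 continue  boundary S*=77.8122
step 2: (k=2,j=0): S=50.0308, K−S=56.2592, hold=54.2918 ⇒ V=56.2592 exercise | (k=2,j=1): S=67.1600, K−S=39.1300, hold=37.1625 ⇒ V=39.1300 exercise | (k=2,j=2): S=90.1538, K−S=16.1362, hold=17.0930 ⇒ V=17.0930 continue  boundary S*=67.1600
step 1: (k=1,j=0): S=57.9661, K−S=48.3239, hold=46.3564 ⇒ V=48.3239 exercise | (k=1,j=1): S=77.8122, K−S=28.4778, hold=27.0054 ⇒ V=28.4778 exercise  boundary S*=77.8122
step 0: (k=0,j=0): S=67.1600, K−S=39.1300, hold=37.1625 ⇒ V=39.1300 exercise  boundary S*=67.1600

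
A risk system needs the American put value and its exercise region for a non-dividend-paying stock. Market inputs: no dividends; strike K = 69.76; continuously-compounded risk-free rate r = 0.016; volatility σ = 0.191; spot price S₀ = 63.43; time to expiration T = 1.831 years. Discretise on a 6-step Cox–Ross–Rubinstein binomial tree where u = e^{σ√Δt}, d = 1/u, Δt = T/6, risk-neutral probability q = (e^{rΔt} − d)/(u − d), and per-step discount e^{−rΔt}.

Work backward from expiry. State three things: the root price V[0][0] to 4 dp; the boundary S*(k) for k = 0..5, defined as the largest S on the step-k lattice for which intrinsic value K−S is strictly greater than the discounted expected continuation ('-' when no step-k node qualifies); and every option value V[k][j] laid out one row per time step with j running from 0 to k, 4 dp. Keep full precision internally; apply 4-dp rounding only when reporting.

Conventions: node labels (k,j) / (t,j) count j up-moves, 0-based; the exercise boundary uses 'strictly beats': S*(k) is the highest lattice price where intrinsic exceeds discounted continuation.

price = 9.7075
boundary = - - 51.3627 46.2195 51.3627 57.0784
tree:
9.7075
13.6229 5.8373
18.3973 8.9212 2.7712
23.5405 13.1266 4.7494 0.7948
28.1688 18.3973 7.9174 1.5873 0.0000
32.3336 23.5405 12.6816 3.1698 0.0000 0.0000
36.0813 28.1688 18.3973 6.3300 0.0000 0.0000 0.0000

Δt=0.30517, u=1.11128, d=0.89986, q=0.49680, disc=e^(-rΔt)=0.99513
k=6 terminal: V=max(K-S,0) → 36.0813 28.1688 18.3973 6.3300 0.0000 0.0000 0.0000
k=5: j=0 S=37.4264 intr=32.3336 cont=31.9938 V=32.3336[EX]; j=1 S=46.2195 intr=23.5405 cont=23.2008 V=23.5405[EX]; j=2 S=57.0784 intr=12.6816 cont=12.3419 V=12.6816[EX]; j=3 S=70.4885 intr=0.0000 cont=3.1698 V=3.1698[hold]; j=4 S=87.0492 intr=0.0000 cont=0.0000 V=0.0000[hold]; j=5 S=107.5007 intr=0.0000 cont=0.0000 V=0.0000[hold]  S*(5)=57.0784
k=4: j=0 S=41.5912 intr=28.1688 cont=27.8290 V=28.1688[EX]; j=1 S=51.3627 intr=18.3973 cont=18.0575 V=18.3973[EX]; j=2 S=63.4300 intr=6.3300 cont=7.9174 V=7.9174[hold]; j=3 S=78.3324 intr=0.0000 cont=1.5873 V=1.5873[hold]; j=4 S=96.7359 intr=0.0000 cont=0.0000 V=0.0000[hold]  S*(4)=51.3627
k=3: j=0 S=46.2195 intr=23.5405 cont=23.2008 V=23.5405[EX]; j=1 S=57.0784 intr=12.6816 cont=13.1266 V=13.1266[hold]; j=2 S=70.4885 intr=0.0000 cont=4.7494 V=4.7494[hold]; j=3 S=87.0492 intr=0.0000 cont=0.7948 V=0.7948[hold]  S*(3)=46.2195
k=2: j=0 S=51.3627 intr=18.3973 cont=18.2775 V=18.3973[EX]; j=1 S=63.4300 intr=6.3300 cont=8.9212 V=8.9212[hold]; j=2 S=78.3324 intr=0.0000 cont=2.7712 V=2.7712[hold]  S*(2)=51.3627
k=1: j=0 S=57.0784 intr=12.6816 cont=13.6229 V=13.6229[hold]; j=1 S=70.4885 intr=0.0000 cont=5.8373 V=5.8373[hold]  S*(1)=-
k=0: j=0 S=63.4300 intr=6.3300 cont=9.7075 V=9.7075[hold]  S*(0)=-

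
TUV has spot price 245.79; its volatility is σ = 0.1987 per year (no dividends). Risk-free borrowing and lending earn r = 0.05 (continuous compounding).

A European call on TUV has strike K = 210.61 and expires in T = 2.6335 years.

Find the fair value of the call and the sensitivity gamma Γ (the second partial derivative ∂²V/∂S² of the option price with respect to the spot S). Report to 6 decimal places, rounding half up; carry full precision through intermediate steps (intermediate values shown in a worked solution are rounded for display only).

σ√T = 0.1987·√2.6335 = 0.322452
d₁ = (ln(S/K) + (r+σ²/2)T) / (σ√T) = (ln(245.79/210.61) + (0.05+0.1987²/2)·2.6335) / 0.322452 = (0.154469 + 0.183663) / 0.322452 = 1.048629
d₂ = d₁ − σ√T = 1.048629 − 0.322452 = 0.726177
e^{−rT} = 0.876626
N(d₁) = 0.852825,  N(d₂) = 0.766135
Call price V = S·N(d₁) − K·e^{−rT}·N(d₂) = 209.615966 − 141.448544 = 68.167422
φ(d₁) = (1/√(2π))·e^{−d₁²/2} = 0.230213
Γ = φ(d₁) / (S·σ·√T) = 0.002905

price = 68.167422
Γ = 0.002905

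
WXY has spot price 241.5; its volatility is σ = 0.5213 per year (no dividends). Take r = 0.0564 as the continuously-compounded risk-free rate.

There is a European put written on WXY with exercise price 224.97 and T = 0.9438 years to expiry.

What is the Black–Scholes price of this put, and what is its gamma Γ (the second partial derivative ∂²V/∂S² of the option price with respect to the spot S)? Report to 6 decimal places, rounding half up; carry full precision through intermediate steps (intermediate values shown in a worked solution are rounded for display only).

σ√T = 0.5213·√0.9438 = 0.506440
d₁ = (ln(S/K) + (r+σ²/2)T) / (σ√T) = (ln(241.5/224.97) + (0.0564+0.5213²/2)·0.9438) / 0.506440 = (0.070902 + 0.181471) / 0.506440 = 0.498328
d₂ = d₁ − σ√T = 0.498328 − 0.506440 = -0.008111
e^{−rT} = 0.948162
N(−d₁) = 0.309126,  N(−d₂) = 0.503236
Put price V = K·e^{−rT}·N(−d₂) − S·N(−d₁) = 107.344194 − 74.653995 = 32.690199
φ(d₁) = (1/√(2π))·e^{−d₁²/2} = 0.352359
Γ = φ(d₁) / (S·σ·√T) = 0.002881

price = 32.690199
Γ = 0.002881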